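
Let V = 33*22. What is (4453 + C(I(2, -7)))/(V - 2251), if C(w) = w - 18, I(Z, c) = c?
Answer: -4428/1525 ≈ -2.9036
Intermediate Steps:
V = 726
C(w) = -18 + w
(4453 + C(I(2, -7)))/(V - 2251) = (4453 + (-18 - 7))/(726 - 2251) = (4453 - 25)/(-1525) = 4428*(-1/1525) = -4428/1525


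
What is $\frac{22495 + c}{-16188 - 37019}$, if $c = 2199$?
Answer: $- \frac{24694}{53207} \approx -0.46411$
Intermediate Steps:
$\frac{22495 + c}{-16188 - 37019} = \frac{22495 + 2199}{-16188 - 37019} = \frac{24694}{-53207} = 24694 \left(- \frac{1}{53207}\right) = - \frac{24694}{53207}$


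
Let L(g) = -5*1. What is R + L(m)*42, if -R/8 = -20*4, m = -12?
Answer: 430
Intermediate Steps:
L(g) = -5
R = 640 (R = -(-160)*4 = -8*(-80) = 640)
R + L(m)*42 = 640 - 5*42 = 640 - 210 = 430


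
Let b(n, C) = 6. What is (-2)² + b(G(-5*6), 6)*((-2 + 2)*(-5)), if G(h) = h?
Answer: 4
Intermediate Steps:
(-2)² + b(G(-5*6), 6)*((-2 + 2)*(-5)) = (-2)² + 6*((-2 + 2)*(-5)) = 4 + 6*(0*(-5)) = 4 + 6*0 = 4 + 0 = 4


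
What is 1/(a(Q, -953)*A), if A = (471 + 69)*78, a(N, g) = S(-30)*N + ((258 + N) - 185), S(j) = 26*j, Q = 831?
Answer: -1/27263265120 ≈ -3.6679e-11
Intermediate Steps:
a(N, g) = 73 - 779*N (a(N, g) = (26*(-30))*N + ((258 + N) - 185) = -780*N + (73 + N) = 73 - 779*N)
A = 42120 (A = 540*78 = 42120)
1/(a(Q, -953)*A) = 1/((73 - 779*831)*42120) = (1/42120)/(73 - 647349) = (1/42120)/(-647276) = -1/647276*1/42120 = -1/27263265120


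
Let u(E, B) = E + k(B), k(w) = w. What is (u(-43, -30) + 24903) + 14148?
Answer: 38978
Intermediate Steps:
u(E, B) = B + E (u(E, B) = E + B = B + E)
(u(-43, -30) + 24903) + 14148 = ((-30 - 43) + 24903) + 14148 = (-73 + 24903) + 14148 = 24830 + 14148 = 38978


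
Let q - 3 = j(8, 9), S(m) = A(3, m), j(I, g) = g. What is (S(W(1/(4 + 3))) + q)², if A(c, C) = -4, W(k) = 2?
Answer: 64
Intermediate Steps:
S(m) = -4
q = 12 (q = 3 + 9 = 12)
(S(W(1/(4 + 3))) + q)² = (-4 + 12)² = 8² = 64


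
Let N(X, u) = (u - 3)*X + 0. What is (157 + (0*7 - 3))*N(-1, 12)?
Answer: -1386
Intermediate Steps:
N(X, u) = X*(-3 + u) (N(X, u) = (-3 + u)*X + 0 = X*(-3 + u) + 0 = X*(-3 + u))
(157 + (0*7 - 3))*N(-1, 12) = (157 + (0*7 - 3))*(-(-3 + 12)) = (157 + (0 - 3))*(-1*9) = (157 - 3)*(-9) = 154*(-9) = -1386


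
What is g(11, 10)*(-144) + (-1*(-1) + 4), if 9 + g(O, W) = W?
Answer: -139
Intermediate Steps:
g(O, W) = -9 + W
g(11, 10)*(-144) + (-1*(-1) + 4) = (-9 + 10)*(-144) + (-1*(-1) + 4) = 1*(-144) + (1 + 4) = -144 + 5 = -139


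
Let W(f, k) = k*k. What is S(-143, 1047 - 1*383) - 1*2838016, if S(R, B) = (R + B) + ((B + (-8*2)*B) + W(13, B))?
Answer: -2406559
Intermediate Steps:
W(f, k) = k²
S(R, B) = R + B² - 14*B (S(R, B) = (R + B) + ((B + (-8*2)*B) + B²) = (B + R) + ((B - 16*B) + B²) = (B + R) + (-15*B + B²) = (B + R) + (B² - 15*B) = R + B² - 14*B)
S(-143, 1047 - 1*383) - 1*2838016 = (-143 + (1047 - 1*383)² - 14*(1047 - 1*383)) - 1*2838016 = (-143 + (1047 - 383)² - 14*(1047 - 383)) - 2838016 = (-143 + 664² - 14*664) - 2838016 = (-143 + 440896 - 9296) - 2838016 = 431457 - 2838016 = -2406559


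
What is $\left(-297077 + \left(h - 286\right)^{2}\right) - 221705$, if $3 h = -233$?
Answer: $- \frac{3478757}{9} \approx -3.8653 \cdot 10^{5}$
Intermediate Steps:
$h = - \frac{233}{3}$ ($h = \frac{1}{3} \left(-233\right) = - \frac{233}{3} \approx -77.667$)
$\left(-297077 + \left(h - 286\right)^{2}\right) - 221705 = \left(-297077 + \left(- \frac{233}{3} - 286\right)^{2}\right) - 221705 = \left(-297077 + \left(- \frac{1091}{3}\right)^{2}\right) - 221705 = \left(-297077 + \frac{1190281}{9}\right) - 221705 = - \frac{1483412}{9} - 221705 = - \frac{3478757}{9}$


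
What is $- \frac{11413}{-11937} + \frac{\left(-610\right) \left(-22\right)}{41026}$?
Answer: $\frac{314212139}{244863681} \approx 1.2832$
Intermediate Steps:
$- \frac{11413}{-11937} + \frac{\left(-610\right) \left(-22\right)}{41026} = \left(-11413\right) \left(- \frac{1}{11937}\right) + 13420 \cdot \frac{1}{41026} = \frac{11413}{11937} + \frac{6710}{20513} = \frac{314212139}{244863681}$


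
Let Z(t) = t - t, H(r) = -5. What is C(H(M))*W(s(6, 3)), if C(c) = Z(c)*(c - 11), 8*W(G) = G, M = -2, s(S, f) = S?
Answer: 0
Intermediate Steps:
W(G) = G/8
Z(t) = 0
C(c) = 0 (C(c) = 0*(c - 11) = 0*(-11 + c) = 0)
C(H(M))*W(s(6, 3)) = 0*((⅛)*6) = 0*(¾) = 0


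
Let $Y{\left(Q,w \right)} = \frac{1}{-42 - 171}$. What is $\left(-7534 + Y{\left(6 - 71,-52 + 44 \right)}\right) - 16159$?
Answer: $- \frac{5046610}{213} \approx -23693.0$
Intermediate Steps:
$Y{\left(Q,w \right)} = - \frac{1}{213}$ ($Y{\left(Q,w \right)} = \frac{1}{-213} = - \frac{1}{213}$)
$\left(-7534 + Y{\left(6 - 71,-52 + 44 \right)}\right) - 16159 = \left(-7534 - \frac{1}{213}\right) - 16159 = - \frac{1604743}{213} - 16159 = - \frac{5046610}{213}$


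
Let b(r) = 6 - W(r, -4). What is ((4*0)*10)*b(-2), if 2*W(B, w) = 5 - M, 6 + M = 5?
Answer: 0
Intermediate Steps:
M = -1 (M = -6 + 5 = -1)
W(B, w) = 3 (W(B, w) = (5 - 1*(-1))/2 = (5 + 1)/2 = (½)*6 = 3)
b(r) = 3 (b(r) = 6 - 1*3 = 6 - 3 = 3)
((4*0)*10)*b(-2) = ((4*0)*10)*3 = (0*10)*3 = 0*3 = 0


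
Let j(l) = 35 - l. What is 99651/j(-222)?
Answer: 99651/257 ≈ 387.75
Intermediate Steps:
99651/j(-222) = 99651/(35 - 1*(-222)) = 99651/(35 + 222) = 99651/257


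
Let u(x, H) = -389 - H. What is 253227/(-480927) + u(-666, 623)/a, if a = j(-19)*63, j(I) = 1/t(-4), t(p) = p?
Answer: 643613065/10099467 ≈ 63.727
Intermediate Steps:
j(I) = -¼ (j(I) = 1/(-4) = -¼)
a = -63/4 (a = -¼*63 = -63/4 ≈ -15.750)
253227/(-480927) + u(-666, 623)/a = 253227/(-480927) + (-389 - 1*623)/(-63/4) = 253227*(-1/480927) + (-389 - 623)*(-4/63) = -84409/160309 - 1012*(-4/63) = -84409/160309 + 4048/63 = 643613065/10099467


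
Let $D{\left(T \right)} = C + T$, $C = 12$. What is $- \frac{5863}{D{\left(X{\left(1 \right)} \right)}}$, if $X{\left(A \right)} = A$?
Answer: $-451$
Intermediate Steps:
$D{\left(T \right)} = 12 + T$
$- \frac{5863}{D{\left(X{\left(1 \right)} \right)}} = - \frac{5863}{12 + 1} = - \frac{5863}{13} = \left(-5863\right) \frac{1}{13} = -451$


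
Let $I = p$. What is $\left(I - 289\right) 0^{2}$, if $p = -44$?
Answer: $0$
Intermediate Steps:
$I = -44$
$\left(I - 289\right) 0^{2} = \left(-44 - 289\right) 0^{2} = \left(-333\right) 0 = 0$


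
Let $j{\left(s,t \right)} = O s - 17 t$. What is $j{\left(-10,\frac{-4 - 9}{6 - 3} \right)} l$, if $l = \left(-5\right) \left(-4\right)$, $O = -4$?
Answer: $\frac{6820}{3} \approx 2273.3$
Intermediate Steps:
$l = 20$
$j{\left(s,t \right)} = - 17 t - 4 s$ ($j{\left(s,t \right)} = - 4 s - 17 t = - 17 t - 4 s$)
$j{\left(-10,\frac{-4 - 9}{6 - 3} \right)} l = \left(- 17 \frac{-4 - 9}{6 - 3} - -40\right) 20 = \left(- 17 \left(- \frac{13}{3}\right) + 40\right) 20 = \left(- 17 \left(\left(-13\right) \frac{1}{3}\right) + 40\right) 20 = \left(\left(-17\right) \left(- \frac{13}{3}\right) + 40\right) 20 = \left(\frac{221}{3} + 40\right) 20 = \frac{341}{3} \cdot 20 = \frac{6820}{3}$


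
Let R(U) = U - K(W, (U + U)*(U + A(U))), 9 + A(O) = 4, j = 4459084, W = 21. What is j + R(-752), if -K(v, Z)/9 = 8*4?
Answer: 4458620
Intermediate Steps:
A(O) = -5 (A(O) = -9 + 4 = -5)
K(v, Z) = -288 (K(v, Z) = -72*4 = -9*32 = -288)
R(U) = 288 + U (R(U) = U - 1*(-288) = U + 288 = 288 + U)
j + R(-752) = 4459084 + (288 - 752) = 4459084 - 464 = 4458620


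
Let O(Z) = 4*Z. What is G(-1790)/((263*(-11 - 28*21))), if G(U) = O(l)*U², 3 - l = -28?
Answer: -397308400/157537 ≈ -2522.0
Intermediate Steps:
l = 31 (l = 3 - 1*(-28) = 3 + 28 = 31)
G(U) = 124*U² (G(U) = (4*31)*U² = 124*U²)
G(-1790)/((263*(-11 - 28*21))) = (124*(-1790)²)/((263*(-11 - 28*21))) = (124*3204100)/((263*(-11 - 588))) = 397308400/((263*(-599))) = 397308400/(-157537) = 397308400*(-1/157537) = -397308400/157537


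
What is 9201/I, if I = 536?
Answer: 9201/536 ≈ 17.166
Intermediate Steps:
9201/I = 9201/536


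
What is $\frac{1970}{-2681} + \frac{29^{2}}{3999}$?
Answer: $- \frac{5623309}{10721319} \approx -0.5245$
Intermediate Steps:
$\frac{1970}{-2681} + \frac{29^{2}}{3999} = 1970 \left(- \frac{1}{2681}\right) + 841 \cdot \frac{1}{3999} = - \frac{1970}{2681} + \frac{841}{3999} = - \frac{5623309}{10721319}$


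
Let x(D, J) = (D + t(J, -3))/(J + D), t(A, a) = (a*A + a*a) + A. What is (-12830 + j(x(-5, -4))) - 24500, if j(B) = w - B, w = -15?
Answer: -112031/3 ≈ -37344.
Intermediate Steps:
t(A, a) = A + a² + A*a (t(A, a) = (A*a + a²) + A = (a² + A*a) + A = A + a² + A*a)
x(D, J) = (9 + D - 2*J)/(D + J) (x(D, J) = (D + (J + (-3)² + J*(-3)))/(J + D) = (D + (J + 9 - 3*J))/(D + J) = (D + (9 - 2*J))/(D + J) = (9 + D - 2*J)/(D + J))
j(B) = -15 - B
(-12830 + j(x(-5, -4))) - 24500 = (-12830 + (-15 - (9 - 5 - 2*(-4))/(-5 - 4))) - 24500 = (-12830 + (-15 - (9 - 5 + 8)/(-9))) - 24500 = (-12830 + (-15 - (-1)*12/9)) - 24500 = (-12830 + (-15 - 1*(-4/3))) - 24500 = (-12830 + (-15 + 4/3)) - 24500 = (-12830 - 41/3) - 24500 = -38531/3 - 24500 = -112031/3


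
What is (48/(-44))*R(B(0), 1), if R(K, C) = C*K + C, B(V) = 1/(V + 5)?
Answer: -72/55 ≈ -1.3091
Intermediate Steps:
B(V) = 1/(5 + V)
R(K, C) = C + C*K
(48/(-44))*R(B(0), 1) = (48/(-44))*(1*(1 + 1/(5 + 0))) = (48*(-1/44))*(1*(1 + 1/5)) = -12*(1 + ⅕)/11 = -12*6/(11*5) = -12/11*6/5 = -72/55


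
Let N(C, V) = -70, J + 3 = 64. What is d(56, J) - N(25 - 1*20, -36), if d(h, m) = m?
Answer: 131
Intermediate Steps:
J = 61 (J = -3 + 64 = 61)
d(56, J) - N(25 - 1*20, -36) = 61 - 1*(-70) = 61 + 70 = 131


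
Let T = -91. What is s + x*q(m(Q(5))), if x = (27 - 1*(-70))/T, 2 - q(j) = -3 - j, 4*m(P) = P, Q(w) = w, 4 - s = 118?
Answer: -43921/364 ≈ -120.66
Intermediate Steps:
s = -114 (s = 4 - 1*118 = 4 - 118 = -114)
m(P) = P/4
q(j) = 5 + j (q(j) = 2 - (-3 - j) = 2 + (3 + j) = 5 + j)
x = -97/91 (x = (27 - 1*(-70))/(-91) = (27 + 70)*(-1/91) = 97*(-1/91) = -97/91 ≈ -1.0659)
s + x*q(m(Q(5))) = -114 - 97*(5 + (¼)*5)/91 = -114 - 97*(5 + 5/4)/91 = -114 - 97/91*25/4 = -114 - 2425/364 = -43921/364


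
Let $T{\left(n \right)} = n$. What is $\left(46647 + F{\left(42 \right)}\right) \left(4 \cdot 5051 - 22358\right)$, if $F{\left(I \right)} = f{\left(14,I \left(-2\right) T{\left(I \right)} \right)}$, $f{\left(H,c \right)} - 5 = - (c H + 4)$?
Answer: $-206870160$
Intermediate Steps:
$f{\left(H,c \right)} = 1 - H c$ ($f{\left(H,c \right)} = 5 - \left(c H + 4\right) = 5 - \left(H c + 4\right) = 5 - \left(4 + H c\right) = 1 - H c$)
$F{\left(I \right)} = 1 + 28 I^{2}$ ($F{\left(I \right)} = 1 - 14 I \left(-2\right) I = 1 - 14 - 2 I I = 1 - 14 \left(- 2 I^{2}\right) = 1 + 28 I^{2}$)
$\left(46647 + F{\left(42 \right)}\right) \left(4 \cdot 5051 - 22358\right) = \left(46647 + \left(1 + 28 \cdot 42^{2}\right)\right) \left(4 \cdot 5051 - 22358\right) = \left(46647 + \left(1 + 28 \cdot 1764\right)\right) \left(20204 - 22358\right) = \left(46647 + \left(1 + 49392\right)\right) \left(-2154\right) = \left(46647 + 49393\right) \left(-2154\right) = 96040 \left(-2154\right) = -206870160$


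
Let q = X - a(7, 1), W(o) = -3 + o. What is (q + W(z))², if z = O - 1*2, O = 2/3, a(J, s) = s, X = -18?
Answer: 4900/9 ≈ 544.44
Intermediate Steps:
O = ⅔ (O = 2*(⅓) = ⅔ ≈ 0.66667)
z = -4/3 (z = ⅔ - 1*2 = ⅔ - 2 = -4/3 ≈ -1.3333)
q = -19 (q = -18 - 1*1 = -18 - 1 = -19)
(q + W(z))² = (-19 + (-3 - 4/3))² = (-19 - 13/3)² = (-70/3)² = 4900/9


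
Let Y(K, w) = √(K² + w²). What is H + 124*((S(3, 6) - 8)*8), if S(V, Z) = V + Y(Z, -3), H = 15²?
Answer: -4735 + 2976*√5 ≈ 1919.5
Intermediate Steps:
H = 225
S(V, Z) = V + √(9 + Z²) (S(V, Z) = V + √(Z² + (-3)²) = V + √(Z² + 9) = V + √(9 + Z²))
H + 124*((S(3, 6) - 8)*8) = 225 + 124*(((3 + √(9 + 6²)) - 8)*8) = 225 + 124*(((3 + √(9 + 36)) - 8)*8) = 225 + 124*(((3 + √45) - 8)*8) = 225 + 124*(((3 + 3*√5) - 8)*8) = 225 + 124*((-5 + 3*√5)*8) = 225 + 124*(-40 + 24*√5) = 225 + (-4960 + 2976*√5) = -4735 + 2976*√5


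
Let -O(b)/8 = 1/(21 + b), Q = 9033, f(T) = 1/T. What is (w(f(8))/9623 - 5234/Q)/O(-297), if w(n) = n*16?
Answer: -579010234/28974853 ≈ -19.983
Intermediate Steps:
w(n) = 16*n
O(b) = -8/(21 + b)
(w(f(8))/9623 - 5234/Q)/O(-297) = ((16/8)/9623 - 5234/9033)/((-8/(21 - 297))) = ((16*(1/8))*(1/9623) - 5234*1/9033)/((-8/(-276))) = (2*(1/9623) - 5234/9033)/((-8*(-1/276))) = (2/9623 - 5234/9033)/(2/69) = -50348716/86924559*69/2 = -579010234/28974853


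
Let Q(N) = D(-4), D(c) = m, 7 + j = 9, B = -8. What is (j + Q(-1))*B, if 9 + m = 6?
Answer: 8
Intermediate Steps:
j = 2 (j = -7 + 9 = 2)
m = -3 (m = -9 + 6 = -3)
D(c) = -3
Q(N) = -3
(j + Q(-1))*B = (2 - 3)*(-8) = -1*(-8) = 8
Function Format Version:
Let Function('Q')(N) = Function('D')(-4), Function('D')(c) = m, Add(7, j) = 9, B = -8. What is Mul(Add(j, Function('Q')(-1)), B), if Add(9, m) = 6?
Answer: 8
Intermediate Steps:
j = 2 (j = Add(-7, 9) = 2)
m = -3 (m = Add(-9, 6) = -3)
Function('D')(c) = -3
Function('Q')(N) = -3
Mul(Add(j, Function('Q')(-1)), B) = Mul(Add(2, -3), -8) = Mul(-1, -8) = 8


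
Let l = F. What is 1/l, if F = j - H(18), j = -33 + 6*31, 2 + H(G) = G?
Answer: 1/137 ≈ 0.0072993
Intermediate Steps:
H(G) = -2 + G
j = 153 (j = -33 + 186 = 153)
F = 137 (F = 153 - (-2 + 18) = 153 - 1*16 = 153 - 16 = 137)
l = 137
1/l = 1/137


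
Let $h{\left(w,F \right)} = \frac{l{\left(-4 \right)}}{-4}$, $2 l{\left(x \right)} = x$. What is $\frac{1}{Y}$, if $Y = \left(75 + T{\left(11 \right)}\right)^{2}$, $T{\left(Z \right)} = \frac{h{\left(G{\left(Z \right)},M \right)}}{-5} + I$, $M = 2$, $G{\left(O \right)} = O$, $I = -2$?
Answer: $\frac{100}{531441} \approx 0.00018817$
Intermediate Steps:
$l{\left(x \right)} = \frac{x}{2}$
$h{\left(w,F \right)} = \frac{1}{2}$ ($h{\left(w,F \right)} = \frac{\frac{1}{2} \left(-4\right)}{-4} = \left(-2\right) \left(- \frac{1}{4}\right) = \frac{1}{2}$)
$T{\left(Z \right)} = - \frac{21}{10}$ ($T{\left(Z \right)} = \frac{1}{2 \left(-5\right)} - 2 = \frac{1}{2} \left(- \frac{1}{5}\right) - 2 = - \frac{1}{10} - 2 = - \frac{21}{10}$)
$Y = \frac{531441}{100}$ ($Y = \left(75 - \frac{21}{10}\right)^{2} = \left(\frac{729}{10}\right)^{2} = \frac{531441}{100} \approx 5314.4$)
$\frac{1}{Y} = \frac{1}{\frac{531441}{100}} = \frac{100}{531441}$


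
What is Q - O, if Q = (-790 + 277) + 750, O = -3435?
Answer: 3672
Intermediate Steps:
Q = 237 (Q = -513 + 750 = 237)
Q - O = 237 - 1*(-3435) = 237 + 3435 = 3672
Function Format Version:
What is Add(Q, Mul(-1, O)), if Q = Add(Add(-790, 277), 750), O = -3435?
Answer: 3672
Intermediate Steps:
Q = 237 (Q = Add(-513, 750) = 237)
Add(Q, Mul(-1, O)) = Add(237, Mul(-1, -3435)) = Add(237, 3435) = 3672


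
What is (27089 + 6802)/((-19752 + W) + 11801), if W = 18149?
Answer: 33891/10198 ≈ 3.3233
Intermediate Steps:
(27089 + 6802)/((-19752 + W) + 11801) = (27089 + 6802)/((-19752 + 18149) + 11801) = 33891/(-1603 + 11801) = 33891/10198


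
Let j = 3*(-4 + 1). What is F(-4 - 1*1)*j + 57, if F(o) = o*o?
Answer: -168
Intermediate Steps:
j = -9 (j = 3*(-3) = -9)
F(o) = o²
F(-4 - 1*1)*j + 57 = (-4 - 1*1)²*(-9) + 57 = (-4 - 1)²*(-9) + 57 = (-5)²*(-9) + 57 = 25*(-9) + 57 = -225 + 57 = -168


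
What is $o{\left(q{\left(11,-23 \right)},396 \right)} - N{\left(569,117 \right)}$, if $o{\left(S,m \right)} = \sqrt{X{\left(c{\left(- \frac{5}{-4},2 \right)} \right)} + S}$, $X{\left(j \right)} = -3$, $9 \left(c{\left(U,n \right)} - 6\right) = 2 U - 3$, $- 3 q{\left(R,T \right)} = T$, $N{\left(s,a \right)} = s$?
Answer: $-569 + \frac{\sqrt{42}}{3} \approx -566.84$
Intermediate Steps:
$q{\left(R,T \right)} = - \frac{T}{3}$
$c{\left(U,n \right)} = \frac{17}{3} + \frac{2 U}{9}$ ($c{\left(U,n \right)} = 6 + \frac{2 U - 3}{9} = 6 + \frac{-3 + 2 U}{9} = 6 + \left(- \frac{1}{3} + \frac{2 U}{9}\right) = \frac{17}{3} + \frac{2 U}{9}$)
$o{\left(S,m \right)} = \sqrt{-3 + S}$
$o{\left(q{\left(11,-23 \right)},396 \right)} - N{\left(569,117 \right)} = \sqrt{-3 - - \frac{23}{3}} - 569 = \sqrt{-3 + \frac{23}{3}} - 569 = \sqrt{\frac{14}{3}} - 569 = \frac{\sqrt{42}}{3} - 569 = -569 + \frac{\sqrt{42}}{3}$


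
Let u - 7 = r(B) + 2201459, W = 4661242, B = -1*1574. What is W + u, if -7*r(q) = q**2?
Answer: 45561480/7 ≈ 6.5088e+6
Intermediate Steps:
B = -1574
r(q) = -q**2/7
u = 12932786/7 (u = 7 + (-1/7*(-1574)**2 + 2201459) = 7 + (-1/7*2477476 + 2201459) = 7 + (-2477476/7 + 2201459) = 7 + 12932737/7 = 12932786/7 ≈ 1.8475e+6)
W + u = 4661242 + 12932786/7 = 45561480/7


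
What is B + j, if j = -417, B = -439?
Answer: -856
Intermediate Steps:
B + j = -439 - 417 = -856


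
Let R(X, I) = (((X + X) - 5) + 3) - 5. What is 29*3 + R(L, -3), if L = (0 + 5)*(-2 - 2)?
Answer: 40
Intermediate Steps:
L = -20 (L = 5*(-4) = -20)
R(X, I) = -7 + 2*X (R(X, I) = ((2*X - 5) + 3) - 5 = ((-5 + 2*X) + 3) - 5 = (-2 + 2*X) - 5 = -7 + 2*X)
29*3 + R(L, -3) = 29*3 + (-7 + 2*(-20)) = 87 + (-7 - 40) = 87 - 47 = 40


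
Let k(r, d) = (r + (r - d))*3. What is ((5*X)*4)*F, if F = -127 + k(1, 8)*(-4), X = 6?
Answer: -6600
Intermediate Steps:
k(r, d) = -3*d + 6*r (k(r, d) = (-d + 2*r)*3 = -3*d + 6*r)
F = -55 (F = -127 + (-3*8 + 6*1)*(-4) = -127 + (-24 + 6)*(-4) = -127 - 18*(-4) = -127 + 72 = -55)
((5*X)*4)*F = ((5*6)*4)*(-55) = (30*4)*(-55) = 120*(-55) = -6600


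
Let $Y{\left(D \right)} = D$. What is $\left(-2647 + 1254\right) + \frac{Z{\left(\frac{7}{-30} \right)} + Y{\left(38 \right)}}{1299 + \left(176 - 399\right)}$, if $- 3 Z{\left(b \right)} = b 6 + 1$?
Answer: $- \frac{5620612}{4035} \approx -1393.0$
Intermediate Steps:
$Z{\left(b \right)} = - \frac{1}{3} - 2 b$ ($Z{\left(b \right)} = - \frac{b 6 + 1}{3} = - \frac{6 b + 1}{3} = - \frac{1 + 6 b}{3} = - \frac{1}{3} - 2 b$)
$\left(-2647 + 1254\right) + \frac{Z{\left(\frac{7}{-30} \right)} + Y{\left(38 \right)}}{1299 + \left(176 - 399\right)} = \left(-2647 + 1254\right) + \frac{\left(- \frac{1}{3} - 2 \frac{7}{-30}\right) + 38}{1299 + \left(176 - 399\right)} = -1393 + \frac{\left(- \frac{1}{3} - 2 \cdot 7 \left(- \frac{1}{30}\right)\right) + 38}{1299 + \left(176 - 399\right)} = -1393 + \frac{\left(- \frac{1}{3} - - \frac{7}{15}\right) + 38}{1299 - 223} = -1393 + \frac{\left(- \frac{1}{3} + \frac{7}{15}\right) + 38}{1076} = -1393 + \left(\frac{2}{15} + 38\right) \frac{1}{1076} = -1393 + \frac{572}{15} \cdot \frac{1}{1076} = -1393 + \frac{143}{4035} = - \frac{5620612}{4035}$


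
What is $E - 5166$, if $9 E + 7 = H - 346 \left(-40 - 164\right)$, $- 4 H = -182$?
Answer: $\frac{48257}{18} \approx 2680.9$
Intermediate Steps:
$H = \frac{91}{2}$ ($H = \left(- \frac{1}{4}\right) \left(-182\right) = \frac{91}{2} \approx 45.5$)
$E = \frac{141245}{18}$ ($E = - \frac{7}{9} + \frac{\frac{91}{2} - 346 \left(-40 - 164\right)}{9} = - \frac{7}{9} + \frac{\frac{91}{2} - -70584}{9} = - \frac{7}{9} + \frac{\frac{91}{2} + 70584}{9} = - \frac{7}{9} + \frac{1}{9} \cdot \frac{141259}{2} = - \frac{7}{9} + \frac{141259}{18} = \frac{141245}{18} \approx 7846.9$)
$E - 5166 = \frac{141245}{18} - 5166 = \frac{48257}{18}$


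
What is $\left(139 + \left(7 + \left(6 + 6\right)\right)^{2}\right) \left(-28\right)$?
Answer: $-14000$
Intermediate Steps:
$\left(139 + \left(7 + \left(6 + 6\right)\right)^{2}\right) \left(-28\right) = \left(139 + \left(7 + 12\right)^{2}\right) \left(-28\right) = \left(139 + 19^{2}\right) \left(-28\right) = \left(139 + 361\right) \left(-28\right) = 500 \left(-28\right) = -14000$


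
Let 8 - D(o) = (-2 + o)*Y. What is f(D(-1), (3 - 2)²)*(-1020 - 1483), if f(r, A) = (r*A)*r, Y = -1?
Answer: -62575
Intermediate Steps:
D(o) = 6 + o (D(o) = 8 - (-2 + o)*(-1) = 8 - (2 - o) = 8 + (-2 + o) = 6 + o)
f(r, A) = A*r² (f(r, A) = (A*r)*r = A*r²)
f(D(-1), (3 - 2)²)*(-1020 - 1483) = ((3 - 2)²*(6 - 1)²)*(-1020 - 1483) = (1²*5²)*(-2503) = (1*25)*(-2503) = 25*(-2503) = -62575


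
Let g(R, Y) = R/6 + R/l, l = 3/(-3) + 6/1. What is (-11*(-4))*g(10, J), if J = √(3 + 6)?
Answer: 484/3 ≈ 161.33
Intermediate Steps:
l = 5 (l = 3*(-⅓) + 6*1 = -1 + 6 = 5)
J = 3 (J = √9 = 3)
g(R, Y) = 11*R/30 (g(R, Y) = R/6 + R/5 = 11*R/30)
(-11*(-4))*g(10, J) = (-11*(-4))*((11/30)*10) = 44*(11/3) = 484/3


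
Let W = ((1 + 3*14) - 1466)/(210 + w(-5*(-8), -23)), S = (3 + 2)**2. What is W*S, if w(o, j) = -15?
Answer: -7115/39 ≈ -182.44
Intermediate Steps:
S = 25 (S = 5**2 = 25)
W = -1423/195 (W = ((1 + 3*14) - 1466)/(210 - 15) = ((1 + 42) - 1466)/195 = (43 - 1466)*(1/195) = -1423*1/195 = -1423/195 ≈ -7.2974)
W*S = -1423/195*25 = -7115/39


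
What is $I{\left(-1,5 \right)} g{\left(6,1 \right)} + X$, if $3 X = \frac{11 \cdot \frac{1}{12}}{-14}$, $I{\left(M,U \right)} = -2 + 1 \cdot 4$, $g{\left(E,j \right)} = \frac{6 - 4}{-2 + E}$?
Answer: $\frac{493}{504} \approx 0.97817$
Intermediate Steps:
$g{\left(E,j \right)} = \frac{2}{-2 + E}$
$I{\left(M,U \right)} = 2$ ($I{\left(M,U \right)} = -2 + 4 = 2$)
$X = - \frac{11}{504}$ ($X = \frac{\frac{11}{12} \frac{1}{-14}}{3} = \frac{11 \cdot \frac{1}{12} \left(- \frac{1}{14}\right)}{3} = \frac{\frac{11}{12} \left(- \frac{1}{14}\right)}{3} = \frac{1}{3} \left(- \frac{11}{168}\right) = - \frac{11}{504} \approx -0.021825$)
$I{\left(-1,5 \right)} g{\left(6,1 \right)} + X = 2 \frac{2}{-2 + 6} - \frac{11}{504} = 2 \cdot \frac{2}{4} - \frac{11}{504} = 2 \cdot 2 \cdot \frac{1}{4} - \frac{11}{504} = 2 \cdot \frac{1}{2} - \frac{11}{504} = 1 - \frac{11}{504} = \frac{493}{504}$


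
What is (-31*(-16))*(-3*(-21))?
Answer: 31248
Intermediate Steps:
(-31*(-16))*(-3*(-21)) = 496*63 = 31248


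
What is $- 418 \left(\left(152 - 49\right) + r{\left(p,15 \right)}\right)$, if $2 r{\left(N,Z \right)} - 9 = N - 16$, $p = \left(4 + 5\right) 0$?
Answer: $-41591$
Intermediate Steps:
$p = 0$ ($p = 9 \cdot 0 = 0$)
$r{\left(N,Z \right)} = - \frac{7}{2} + \frac{N}{2}$ ($r{\left(N,Z \right)} = \frac{9}{2} + \frac{N - 16}{2} = \frac{9}{2} + \frac{-16 + N}{2} = \frac{9}{2} + \left(-8 + \frac{N}{2}\right) = - \frac{7}{2} + \frac{N}{2}$)
$- 418 \left(\left(152 - 49\right) + r{\left(p,15 \right)}\right) = - 418 \left(\left(152 - 49\right) + \left(- \frac{7}{2} + \frac{1}{2} \cdot 0\right)\right) = - 418 \left(103 + \left(- \frac{7}{2} + 0\right)\right) = - 418 \left(103 - \frac{7}{2}\right) = \left(-418\right) \frac{199}{2} = -41591$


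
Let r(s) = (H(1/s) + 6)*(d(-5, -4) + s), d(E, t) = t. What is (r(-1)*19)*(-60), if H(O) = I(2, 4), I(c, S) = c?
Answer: 45600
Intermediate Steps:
H(O) = 2
r(s) = -32 + 8*s (r(s) = (2 + 6)*(-4 + s) = 8*(-4 + s) = -32 + 8*s)
(r(-1)*19)*(-60) = ((-32 + 8*(-1))*19)*(-60) = ((-32 - 8)*19)*(-60) = -40*19*(-60) = -760*(-60) = 45600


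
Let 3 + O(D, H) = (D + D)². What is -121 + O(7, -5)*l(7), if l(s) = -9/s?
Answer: -2584/7 ≈ -369.14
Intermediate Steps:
O(D, H) = -3 + 4*D² (O(D, H) = -3 + (D + D)² = -3 + (2*D)² = -3 + 4*D²)
-121 + O(7, -5)*l(7) = -121 + (-3 + 4*7²)*(-9/7) = -121 + (-3 + 4*49)*(-9*⅐) = -121 + (-3 + 196)*(-9/7) = -121 + 193*(-9/7) = -121 - 1737/7 = -2584/7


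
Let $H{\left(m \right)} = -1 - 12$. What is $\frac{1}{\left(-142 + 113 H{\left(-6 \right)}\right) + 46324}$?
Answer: $\frac{1}{44713} \approx 2.2365 \cdot 10^{-5}$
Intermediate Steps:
$H{\left(m \right)} = -13$ ($H{\left(m \right)} = -1 - 12 = -13$)
$\frac{1}{\left(-142 + 113 H{\left(-6 \right)}\right) + 46324} = \frac{1}{\left(-142 + 113 \left(-13\right)\right) + 46324} = \frac{1}{\left(-142 - 1469\right) + 46324} = \frac{1}{-1611 + 46324} = \frac{1}{44713}$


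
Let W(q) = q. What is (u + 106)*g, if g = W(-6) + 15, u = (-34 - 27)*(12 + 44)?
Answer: -29790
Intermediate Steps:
u = -3416 (u = -61*56 = -3416)
g = 9 (g = -6 + 15 = 9)
(u + 106)*g = (-3416 + 106)*9 = -3310*9 = -29790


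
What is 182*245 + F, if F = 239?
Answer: 44829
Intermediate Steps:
182*245 + F = 182*245 + 239 = 44590 + 239 = 44829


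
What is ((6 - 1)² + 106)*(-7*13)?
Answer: -11921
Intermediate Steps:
((6 - 1)² + 106)*(-7*13) = (5² + 106)*(-91) = (25 + 106)*(-91) = 131*(-91) = -11921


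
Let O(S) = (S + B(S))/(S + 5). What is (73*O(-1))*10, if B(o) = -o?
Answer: 0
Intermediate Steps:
O(S) = 0 (O(S) = (S - S)/(S + 5) = 0/(5 + S) = 0)
(73*O(-1))*10 = (73*0)*10 = 0*10 = 0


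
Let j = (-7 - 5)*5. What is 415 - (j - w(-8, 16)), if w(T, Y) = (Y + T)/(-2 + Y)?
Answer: 3329/7 ≈ 475.57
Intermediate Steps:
j = -60 (j = -12*5 = -60)
w(T, Y) = (T + Y)/(-2 + Y)
415 - (j - w(-8, 16)) = 415 - (-60 - (-8 + 16)/(-2 + 16)) = 415 - (-60 - 8/14) = 415 - (-60 - 1*4/7) = 415 - (-60 - 4/7) = 415 - 1*(-424/7) = 415 + 424/7 = 3329/7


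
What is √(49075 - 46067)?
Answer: 8*√47 ≈ 54.845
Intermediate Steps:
√(49075 - 46067) = √3008 = 8*√47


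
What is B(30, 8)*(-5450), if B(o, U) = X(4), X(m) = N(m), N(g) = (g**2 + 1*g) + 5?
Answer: -136250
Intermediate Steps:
N(g) = 5 + g + g**2 (N(g) = (g**2 + g) + 5 = (g + g**2) + 5 = 5 + g + g**2)
X(m) = 5 + m + m**2
B(o, U) = 25 (B(o, U) = 5 + 4 + 4**2 = 5 + 4 + 16 = 25)
B(30, 8)*(-5450) = 25*(-5450) = -136250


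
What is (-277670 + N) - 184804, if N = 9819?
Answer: -452655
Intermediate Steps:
(-277670 + N) - 184804 = (-277670 + 9819) - 184804 = -267851 - 184804 = -452655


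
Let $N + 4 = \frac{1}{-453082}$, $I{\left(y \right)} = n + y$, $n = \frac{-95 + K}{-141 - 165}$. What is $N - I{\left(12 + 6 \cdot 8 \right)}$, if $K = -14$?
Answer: $- \frac{2230636033}{34660773} \approx -64.356$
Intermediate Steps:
$n = \frac{109}{306}$ ($n = \frac{-95 - 14}{-141 - 165} = - \frac{109}{-306} = \left(-109\right) \left(- \frac{1}{306}\right) = \frac{109}{306} \approx 0.35621$)
$I{\left(y \right)} = \frac{109}{306} + y$
$N = - \frac{1812329}{453082}$ ($N = -4 + \frac{1}{-453082} = -4 - \frac{1}{453082} = - \frac{1812329}{453082} \approx -4.0$)
$N - I{\left(12 + 6 \cdot 8 \right)} = - \frac{1812329}{453082} - \left(\frac{109}{306} + \left(12 + 6 \cdot 8\right)\right) = - \frac{1812329}{453082} - \left(\frac{109}{306} + \left(12 + 48\right)\right) = - \frac{1812329}{453082} - \left(\frac{109}{306} + 60\right) = - \frac{1812329}{453082} - \frac{18469}{306} = - \frac{2230636033}{34660773}$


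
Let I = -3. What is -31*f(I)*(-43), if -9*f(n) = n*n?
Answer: -1333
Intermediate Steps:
f(n) = -n**2/9 (f(n) = -n*n/9 = -n**2/9)
-31*f(I)*(-43) = -(-31)*(-3)**2/9*(-43) = -(-31)*9/9*(-43) = -31*(-1)*(-43) = 31*(-43) = -1333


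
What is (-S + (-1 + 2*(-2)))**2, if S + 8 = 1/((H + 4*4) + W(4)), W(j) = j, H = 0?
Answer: 3481/400 ≈ 8.7025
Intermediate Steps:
S = -159/20 (S = -8 + 1/((0 + 4*4) + 4) = -8 + 1/((0 + 16) + 4) = -8 + 1/(16 + 4) = -8 + 1/20 = -159/20 ≈ -7.9500)
(-S + (-1 + 2*(-2)))**2 = (-1*(-159/20) + (-1 + 2*(-2)))**2 = (159/20 + (-1 - 4))**2 = (159/20 - 5)**2 = (59/20)**2 = 3481/400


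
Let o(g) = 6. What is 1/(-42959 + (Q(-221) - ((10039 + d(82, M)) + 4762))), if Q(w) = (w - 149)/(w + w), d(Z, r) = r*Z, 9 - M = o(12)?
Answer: -221/12819141 ≈ -1.7240e-5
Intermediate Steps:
M = 3 (M = 9 - 1*6 = 9 - 6 = 3)
d(Z, r) = Z*r
Q(w) = (-149 + w)/(2*w) (Q(w) = (-149 + w)/((2*w)) = (-149 + w)*(1/(2*w)) = (-149 + w)/(2*w))
1/(-42959 + (Q(-221) - ((10039 + d(82, M)) + 4762))) = 1/(-42959 + ((½)*(-149 - 221)/(-221) - ((10039 + 82*3) + 4762))) = 1/(-42959 + ((½)*(-1/221)*(-370) - ((10039 + 246) + 4762))) = 1/(-42959 + (185/221 - (10285 + 4762))) = 1/(-42959 + (185/221 - 1*15047)) = 1/(-42959 + (185/221 - 15047)) = 1/(-42959 - 3325202/221) = 1/(-12819141/221) = -221/12819141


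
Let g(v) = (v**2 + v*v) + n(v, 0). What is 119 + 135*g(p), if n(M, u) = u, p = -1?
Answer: 389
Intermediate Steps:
g(v) = 2*v**2 (g(v) = (v**2 + v*v) + 0 = (v**2 + v**2) + 0 = 2*v**2 + 0 = 2*v**2)
119 + 135*g(p) = 119 + 135*(2*(-1)**2) = 119 + 135*(2*1) = 119 + 135*2 = 119 + 270 = 389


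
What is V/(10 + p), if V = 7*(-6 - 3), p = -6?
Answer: -63/4 ≈ -15.750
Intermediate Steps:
V = -63 (V = 7*(-9) = -63)
V/(10 + p) = -63/(10 - 6) = -63/4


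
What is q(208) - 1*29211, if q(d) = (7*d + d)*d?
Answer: 316901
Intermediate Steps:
q(d) = 8*d² (q(d) = (8*d)*d = 8*d²)
q(208) - 1*29211 = 8*208² - 1*29211 = 8*43264 - 29211 = 346112 - 29211 = 316901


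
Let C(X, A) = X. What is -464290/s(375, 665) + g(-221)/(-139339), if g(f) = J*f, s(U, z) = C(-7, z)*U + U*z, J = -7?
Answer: -6507542656/3438189825 ≈ -1.8927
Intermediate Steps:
s(U, z) = -7*U + U*z
g(f) = -7*f
-464290/s(375, 665) + g(-221)/(-139339) = -464290*1/(375*(-7 + 665)) - 7*(-221)/(-139339) = -464290/(375*658) + 1547*(-1/139339) = -464290/246750 - 1547/139339 = -464290*1/246750 - 1547/139339 = -46429/24675 - 1547/139339 = -6507542656/3438189825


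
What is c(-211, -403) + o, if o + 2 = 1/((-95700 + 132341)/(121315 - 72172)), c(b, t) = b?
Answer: -7755390/36641 ≈ -211.66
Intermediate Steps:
o = -24139/36641 (o = -2 + 1/((-95700 + 132341)/(121315 - 72172)) = -2 + 1/(36641/49143) = -2 + 49143/36641 = -24139/36641 ≈ -0.65880)
c(-211, -403) + o = -211 - 24139/36641 = -7755390/36641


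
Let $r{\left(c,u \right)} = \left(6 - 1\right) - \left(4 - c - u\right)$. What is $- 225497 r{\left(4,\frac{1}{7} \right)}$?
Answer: $- \frac{8117892}{7} \approx -1.1597 \cdot 10^{6}$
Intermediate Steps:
$r{\left(c,u \right)} = 1 + c + u$ ($r{\left(c,u \right)} = 5 + \left(-4 + c + u\right) = 1 + c + u$)
$- 225497 r{\left(4,\frac{1}{7} \right)} = - 225497 \left(1 + 4 + \frac{1}{7}\right) = \left(-225497\right) \frac{36}{7} = - \frac{8117892}{7}$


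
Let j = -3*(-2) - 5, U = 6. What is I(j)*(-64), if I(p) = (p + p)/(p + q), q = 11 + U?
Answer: -64/9 ≈ -7.1111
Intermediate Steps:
j = 1 (j = 6 - 5 = 1)
q = 17 (q = 11 + 6 = 17)
I(p) = 2*p/(17 + p) (I(p) = (p + p)/(p + 17) = (2*p)/(17 + p) = 2*p/(17 + p))
I(j)*(-64) = (2*1/(17 + 1))*(-64) = (2*1/18)*(-64) = (2*1*(1/18))*(-64) = (1/9)*(-64) = -64/9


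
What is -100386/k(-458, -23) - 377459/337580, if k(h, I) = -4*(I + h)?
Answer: -665664173/12490460 ≈ -53.294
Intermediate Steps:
k(h, I) = -4*I - 4*h
-100386/k(-458, -23) - 377459/337580 = -100386/(-4*(-23) - 4*(-458)) - 377459/337580 = -100386/(92 + 1832) - 377459*1/337580 = -100386/1924 - 377459/337580 = -100386*1/1924 - 377459/337580 = -3861/74 - 377459/337580 = -665664173/12490460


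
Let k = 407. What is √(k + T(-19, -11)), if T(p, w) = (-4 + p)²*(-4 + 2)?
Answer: I*√651 ≈ 25.515*I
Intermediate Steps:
T(p, w) = -2*(-4 + p)² (T(p, w) = (-4 + p)²*(-2) = -2*(-4 + p)²)
√(k + T(-19, -11)) = √(407 - 2*(-4 - 19)²) = √(407 - 2*(-23)²) = √(407 - 2*529) = √(407 - 1058) = √(-651) = I*√651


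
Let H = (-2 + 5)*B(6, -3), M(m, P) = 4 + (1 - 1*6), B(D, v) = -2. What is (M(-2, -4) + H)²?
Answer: 49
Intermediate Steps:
M(m, P) = -1 (M(m, P) = 4 + (1 - 6) = 4 - 5 = -1)
H = -6 (H = (-2 + 5)*(-2) = 3*(-2) = -6)
(M(-2, -4) + H)² = (-1 - 6)² = (-7)² = 49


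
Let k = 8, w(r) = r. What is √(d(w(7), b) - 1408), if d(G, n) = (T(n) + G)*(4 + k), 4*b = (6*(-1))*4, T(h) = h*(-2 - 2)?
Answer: 2*I*√259 ≈ 32.187*I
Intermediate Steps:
T(h) = -4*h (T(h) = h*(-4) = -4*h)
b = -6 (b = ((6*(-1))*4)/4 = (-6*4)/4 = (¼)*(-24) = -6)
d(G, n) = -48*n + 12*G (d(G, n) = (-4*n + G)*(4 + 8) = (G - 4*n)*12 = -48*n + 12*G)
√(d(w(7), b) - 1408) = √((-48*(-6) + 12*7) - 1408) = √((288 + 84) - 1408) = √(372 - 1408) = √(-1036) = 2*I*√259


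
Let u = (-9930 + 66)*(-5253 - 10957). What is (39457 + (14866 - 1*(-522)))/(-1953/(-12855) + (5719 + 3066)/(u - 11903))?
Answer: 5367765990612575/14874546616 ≈ 3.6087e+5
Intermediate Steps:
u = 159895440 (u = -9864*(-16210) = 159895440)
(39457 + (14866 - 1*(-522)))/(-1953/(-12855) + (5719 + 3066)/(u - 11903)) = (39457 + (14866 - 1*(-522)))/(-1953/(-12855) + (5719 + 3066)/(159895440 - 11903)) = (39457 + (14866 + 522))/(-1953*(-1/12855) + 8785/159883537) = (39457 + 15388)/(651/4285 + 8785*(1/159883537)) = 54845/(651/4285 + 8785/159883537) = 54845/(104121826312/685100956045) = 54845*(685100956045/104121826312) = 5367765990612575/14874546616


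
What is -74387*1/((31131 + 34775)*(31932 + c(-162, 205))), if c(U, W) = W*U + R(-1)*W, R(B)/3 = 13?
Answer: -74387/442690602 ≈ -0.00016803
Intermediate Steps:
R(B) = 39 (R(B) = 3*13 = 39)
c(U, W) = 39*W + U*W (c(U, W) = W*U + 39*W = U*W + 39*W = 39*W + U*W)
-74387*1/((31131 + 34775)*(31932 + c(-162, 205))) = -74387*1/((31131 + 34775)*(31932 + 205*(39 - 162))) = -74387*1/(65906*(31932 + 205*(-123))) = -74387*1/(65906*(31932 - 25215)) = -74387/(65906*6717) = -74387/442690602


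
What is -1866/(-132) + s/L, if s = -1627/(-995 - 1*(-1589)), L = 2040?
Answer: 17128253/1211760 ≈ 14.135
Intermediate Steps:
s = -1627/594 (s = -1627/(-995 + 1589) = -1627/594 ≈ -2.7391)
-1866/(-132) + s/L = -1866/(-132) - 1627/594/2040 = -1866*(-1/132) - 1627/594*1/2040 = 311/22 - 1627/1211760 = 17128253/1211760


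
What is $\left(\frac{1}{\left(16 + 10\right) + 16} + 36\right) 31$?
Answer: $\frac{46903}{42} \approx 1116.7$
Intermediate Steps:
$\left(\frac{1}{\left(16 + 10\right) + 16} + 36\right) 31 = \left(\frac{1}{26 + 16} + 36\right) 31 = \left(\frac{1}{42} + 36\right) 31 = \frac{1513}{42} \cdot 31 = \frac{46903}{42}$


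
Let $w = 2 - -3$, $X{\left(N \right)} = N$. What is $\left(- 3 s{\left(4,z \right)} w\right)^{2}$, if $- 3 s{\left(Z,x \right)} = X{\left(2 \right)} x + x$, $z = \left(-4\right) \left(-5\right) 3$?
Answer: $810000$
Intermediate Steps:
$z = 60$ ($z = 20 \cdot 3 = 60$)
$w = 5$ ($w = 2 + 3 = 5$)
$s{\left(Z,x \right)} = - x$ ($s{\left(Z,x \right)} = - \frac{2 x + x}{3} = - \frac{3 x}{3} = - x$)
$\left(- 3 s{\left(4,z \right)} w\right)^{2} = \left(- 3 \left(\left(-1\right) 60\right) 5\right)^{2} = \left(\left(-3\right) \left(-60\right) 5\right)^{2} = \left(180 \cdot 5\right)^{2} = 900^{2} = 810000$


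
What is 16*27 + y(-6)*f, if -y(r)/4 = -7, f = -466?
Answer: -12616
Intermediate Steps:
y(r) = 28 (y(r) = -4*(-7) = 28)
16*27 + y(-6)*f = 16*27 + 28*(-466) = 432 - 13048 = -12616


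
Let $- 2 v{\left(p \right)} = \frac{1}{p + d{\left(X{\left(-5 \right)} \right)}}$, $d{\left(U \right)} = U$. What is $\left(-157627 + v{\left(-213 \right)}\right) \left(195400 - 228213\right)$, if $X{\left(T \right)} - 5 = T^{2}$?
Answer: $\frac{1893030566053}{366} \approx 5.1722 \cdot 10^{9}$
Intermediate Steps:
$X{\left(T \right)} = 5 + T^{2}$
$v{\left(p \right)} = - \frac{1}{2 \left(30 + p\right)}$ ($v{\left(p \right)} = - \frac{1}{2 \left(p + \left(5 + \left(-5\right)^{2}\right)\right)} = - \frac{1}{2 \left(p + \left(5 + 25\right)\right)} = - \frac{1}{2 \left(p + 30\right)} = - \frac{1}{2 \left(30 + p\right)}$)
$\left(-157627 + v{\left(-213 \right)}\right) \left(195400 - 228213\right) = \left(-157627 - \frac{1}{60 + 2 \left(-213\right)}\right) \left(195400 - 228213\right) = \left(-157627 - \frac{1}{60 - 426}\right) \left(-32813\right) = \left(-157627 - \frac{1}{-366}\right) \left(-32813\right) = \left(-157627 - - \frac{1}{366}\right) \left(-32813\right) = \left(-157627 + \frac{1}{366}\right) \left(-32813\right) = \left(- \frac{57691481}{366}\right) \left(-32813\right) = \frac{1893030566053}{366}$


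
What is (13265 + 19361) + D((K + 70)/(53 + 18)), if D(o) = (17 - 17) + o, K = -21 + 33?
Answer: 2316528/71 ≈ 32627.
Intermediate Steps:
K = 12
D(o) = o (D(o) = 0 + o = o)
(13265 + 19361) + D((K + 70)/(53 + 18)) = (13265 + 19361) + (12 + 70)/(53 + 18) = 32626 + 82/71 = 2316528/71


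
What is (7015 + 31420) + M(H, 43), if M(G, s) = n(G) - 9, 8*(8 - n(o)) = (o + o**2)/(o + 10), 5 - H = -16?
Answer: 4765585/124 ≈ 38432.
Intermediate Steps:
H = 21 (H = 5 - 1*(-16) = 5 + 16 = 21)
n(o) = 8 - (o + o**2)/(8*(10 + o)) (n(o) = 8 - (o + o**2)/(8*(o + 10)) = 8 - (o + o**2)/(8*(10 + o)))
M(G, s) = -9 + (640 - G**2 + 63*G)/(8*(10 + G)) (M(G, s) = (640 - G**2 + 63*G)/(8*(10 + G)) - 9 = -9 + (640 - G**2 + 63*G)/(8*(10 + G)))
(7015 + 31420) + M(H, 43) = (7015 + 31420) + (-80 - 1*21**2 - 9*21)/(8*(10 + 21)) = 38435 + (1/8)*(-80 - 1*441 - 189)/31 = 38435 + (1/8)*(1/31)*(-80 - 441 - 189) = 38435 + (1/8)*(1/31)*(-710) = 38435 - 355/124 = 4765585/124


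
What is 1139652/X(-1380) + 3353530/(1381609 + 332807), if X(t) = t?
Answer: -81217072993/98578920 ≈ -823.88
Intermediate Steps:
1139652/X(-1380) + 3353530/(1381609 + 332807) = 1139652/(-1380) + 3353530/(1381609 + 332807) = 1139652*(-1/1380) + 3353530/1714416 = -94971/115 + 3353530*(1/1714416) = -94971/115 + 1676765/857208 = -81217072993/98578920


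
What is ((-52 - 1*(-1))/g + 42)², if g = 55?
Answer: 5103081/3025 ≈ 1687.0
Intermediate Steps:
((-52 - 1*(-1))/g + 42)² = ((-52 - 1*(-1))/55 + 42)² = ((-52 + 1)*(1/55) + 42)² = (-51*1/55 + 42)² = (-51/55 + 42)² = (2259/55)² = 5103081/3025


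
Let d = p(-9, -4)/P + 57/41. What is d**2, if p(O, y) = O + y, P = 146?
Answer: 60668521/35832196 ≈ 1.6931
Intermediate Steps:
d = 7789/5986 (d = (-9 - 4)/146 + 57/41 = -13*1/146 + 57*(1/41) = -13/146 + 57/41 = 7789/5986 ≈ 1.3012)
d**2 = (7789/5986)**2 = 60668521/35832196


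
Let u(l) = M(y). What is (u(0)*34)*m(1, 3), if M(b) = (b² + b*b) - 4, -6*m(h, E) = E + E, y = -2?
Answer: -136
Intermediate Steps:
m(h, E) = -E/3 (m(h, E) = -(E + E)/6 = -E/3)
M(b) = -4 + 2*b² (M(b) = (b² + b²) - 4 = 2*b² - 4 = -4 + 2*b²)
u(l) = 4 (u(l) = -4 + 2*(-2)² = -4 + 2*4 = -4 + 8 = 4)
(u(0)*34)*m(1, 3) = (4*34)*(-⅓*3) = 136*(-1) = -136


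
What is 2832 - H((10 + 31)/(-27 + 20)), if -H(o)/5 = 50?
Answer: 3082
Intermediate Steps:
H(o) = -250 (H(o) = -5*50 = -250)
2832 - H((10 + 31)/(-27 + 20)) = 2832 - 1*(-250) = 2832 + 250 = 3082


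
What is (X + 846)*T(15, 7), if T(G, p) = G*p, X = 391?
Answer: 129885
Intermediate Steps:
(X + 846)*T(15, 7) = (391 + 846)*(15*7) = 1237*105 = 129885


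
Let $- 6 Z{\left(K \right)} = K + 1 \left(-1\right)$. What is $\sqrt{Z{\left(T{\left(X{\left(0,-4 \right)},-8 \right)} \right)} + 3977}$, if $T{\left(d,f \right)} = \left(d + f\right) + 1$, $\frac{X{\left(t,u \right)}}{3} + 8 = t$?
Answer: $\frac{\sqrt{35841}}{3} \approx 63.106$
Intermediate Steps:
$X{\left(t,u \right)} = -24 + 3 t$
$T{\left(d,f \right)} = 1 + d + f$
$Z{\left(K \right)} = \frac{1}{6} - \frac{K}{6}$ ($Z{\left(K \right)} = - \frac{K + 1 \left(-1\right)}{6} = - \frac{K - 1}{6} = - \frac{-1 + K}{6} = \frac{1}{6} - \frac{K}{6}$)
$\sqrt{Z{\left(T{\left(X{\left(0,-4 \right)},-8 \right)} \right)} + 3977} = \sqrt{\left(\frac{1}{6} - \frac{1 + \left(-24 + 3 \cdot 0\right) - 8}{6}\right) + 3977} = \sqrt{\left(\frac{1}{6} - \frac{1 + \left(-24 + 0\right) - 8}{6}\right) + 3977} = \sqrt{\left(\frac{1}{6} - \frac{1 - 24 - 8}{6}\right) + 3977} = \sqrt{\left(\frac{1}{6} - - \frac{31}{6}\right) + 3977} = \sqrt{\left(\frac{1}{6} + \frac{31}{6}\right) + 3977} = \sqrt{\frac{16}{3} + 3977} = \sqrt{\frac{11947}{3}} = \frac{\sqrt{35841}}{3}$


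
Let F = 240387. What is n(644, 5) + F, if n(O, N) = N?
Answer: 240392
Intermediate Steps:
n(644, 5) + F = 5 + 240387 = 240392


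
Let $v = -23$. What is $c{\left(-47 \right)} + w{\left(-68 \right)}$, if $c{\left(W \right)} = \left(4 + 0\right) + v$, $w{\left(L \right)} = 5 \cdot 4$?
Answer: $1$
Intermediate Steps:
$w{\left(L \right)} = 20$
$c{\left(W \right)} = -19$ ($c{\left(W \right)} = \left(4 + 0\right) - 23 = 4 - 23 = -19$)
$c{\left(-47 \right)} + w{\left(-68 \right)} = -19 + 20 = 1$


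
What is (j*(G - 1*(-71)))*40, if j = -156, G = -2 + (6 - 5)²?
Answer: -436800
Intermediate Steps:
G = -1 (G = -2 + 1² = -2 + 1 = -1)
(j*(G - 1*(-71)))*40 = -156*(-1 - 1*(-71))*40 = -156*(-1 + 71)*40 = -156*70*40 = -10920*40 = -436800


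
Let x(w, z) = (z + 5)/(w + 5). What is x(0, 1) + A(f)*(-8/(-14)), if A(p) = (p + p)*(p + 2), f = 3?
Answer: 642/35 ≈ 18.343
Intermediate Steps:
A(p) = 2*p*(2 + p) (A(p) = (2*p)*(2 + p) = 2*p*(2 + p))
x(w, z) = (5 + z)/(5 + w)
x(0, 1) + A(f)*(-8/(-14)) = (5 + 1)/(5 + 0) + (2*3*(2 + 3))*(-8/(-14)) = 6/5 + (2*3*5)*(-8*(-1/14)) = (⅕)*6 + 30*(4/7) = 6/5 + 120/7 = 642/35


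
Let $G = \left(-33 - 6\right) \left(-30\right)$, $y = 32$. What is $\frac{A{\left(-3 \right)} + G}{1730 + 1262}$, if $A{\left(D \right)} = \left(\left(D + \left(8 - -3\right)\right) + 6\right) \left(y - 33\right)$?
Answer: $\frac{17}{44} \approx 0.38636$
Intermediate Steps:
$A{\left(D \right)} = -17 - D$ ($A{\left(D \right)} = \left(\left(D + \left(8 - -3\right)\right) + 6\right) \left(32 - 33\right) = \left(\left(D + \left(8 + 3\right)\right) + 6\right) \left(-1\right) = \left(\left(D + 11\right) + 6\right) \left(-1\right) = \left(\left(11 + D\right) + 6\right) \left(-1\right) = \left(17 + D\right) \left(-1\right) = -17 - D$)
$G = 1170$ ($G = \left(-39\right) \left(-30\right) = 1170$)
$\frac{A{\left(-3 \right)} + G}{1730 + 1262} = \frac{\left(-17 - -3\right) + 1170}{1730 + 1262} = \frac{\left(-17 + 3\right) + 1170}{2992} = \left(-14 + 1170\right) \frac{1}{2992} = 1156 \cdot \frac{1}{2992} = \frac{17}{44}$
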